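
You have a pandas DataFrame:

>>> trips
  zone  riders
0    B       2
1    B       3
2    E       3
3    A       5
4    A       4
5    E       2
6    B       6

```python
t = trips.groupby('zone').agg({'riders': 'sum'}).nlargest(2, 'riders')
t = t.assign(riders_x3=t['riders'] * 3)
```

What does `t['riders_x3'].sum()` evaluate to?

group by zone, sum of riders:
      riders
zone        
A          9
B         11
E          5
take 2 rows with largest riders:
      riders
zone        
B         11
A          9
add column riders_x3 = t['riders'] * 3:
      riders  riders_x3
zone                   
B         11         33
A          9         27
sum of column 'riders_x3' → 60

60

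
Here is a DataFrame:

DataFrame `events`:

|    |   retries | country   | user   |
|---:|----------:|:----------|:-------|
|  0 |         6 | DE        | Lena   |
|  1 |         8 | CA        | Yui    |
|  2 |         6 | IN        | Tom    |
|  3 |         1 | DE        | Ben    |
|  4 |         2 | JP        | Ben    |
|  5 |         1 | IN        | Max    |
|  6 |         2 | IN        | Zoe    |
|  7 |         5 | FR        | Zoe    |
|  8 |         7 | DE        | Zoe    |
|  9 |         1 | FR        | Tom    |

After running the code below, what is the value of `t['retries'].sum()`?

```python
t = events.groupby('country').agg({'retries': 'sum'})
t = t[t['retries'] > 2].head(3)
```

28

group by country, sum of retries:
         retries
country         
CA             8
DE            14
FR             6
IN             9
JP             2
filter rows where retries > 2:
         retries
country         
CA             8
DE            14
FR             6
IN             9
take first 3 rows:
         retries
country         
CA             8
DE            14
FR             6
Then the sum of column 'retries': 28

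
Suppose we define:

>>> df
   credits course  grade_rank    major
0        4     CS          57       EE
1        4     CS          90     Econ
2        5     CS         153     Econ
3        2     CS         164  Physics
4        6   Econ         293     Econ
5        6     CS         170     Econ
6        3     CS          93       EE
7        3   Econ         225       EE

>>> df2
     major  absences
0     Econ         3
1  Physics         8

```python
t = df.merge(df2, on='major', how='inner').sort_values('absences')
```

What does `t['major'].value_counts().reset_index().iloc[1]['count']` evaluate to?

1

merge on 'major' (how='inner') → 5 rows:
   credits course  grade_rank    major  absences
0        4     CS          90     Econ         3
1        5     CS         153     Econ         3
2        2     CS         164  Physics         8
3        6   Econ         293     Econ         3
4        6     CS         170     Econ         3
sort by absences:
   credits course  grade_rank    major  absences
0        4     CS          90     Econ         3
1        5     CS         153     Econ         3
3        6   Econ         293     Econ         3
4        6     CS         170     Econ         3
2        2     CS         164  Physics         8
value_counts of major:
major
Econ       4
Physics    1
Name: count, dtype: int64
reset_index():
     major  count
0     Econ      4
1  Physics      1
value at position 1, column 'count' → 1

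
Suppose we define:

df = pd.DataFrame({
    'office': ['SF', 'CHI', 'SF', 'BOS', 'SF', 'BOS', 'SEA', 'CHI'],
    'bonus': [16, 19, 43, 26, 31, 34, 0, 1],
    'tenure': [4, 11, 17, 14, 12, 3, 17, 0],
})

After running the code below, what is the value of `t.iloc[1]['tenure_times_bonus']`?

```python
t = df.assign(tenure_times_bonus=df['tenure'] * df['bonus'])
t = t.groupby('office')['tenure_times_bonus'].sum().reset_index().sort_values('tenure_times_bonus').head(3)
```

209

add column tenure_times_bonus = df['tenure'] * df['bonus']:
  office  bonus  tenure  tenure_times_bonus
0     SF     16       4                  64
1    CHI     19      11                 209
2     SF     43      17                 731
3    BOS     26      14                 364
4     SF     31      12                 372
5    BOS     34       3                 102
6    SEA      0      17                   0
7    CHI      1       0                   0
group by office, sum of tenure_times_bonus:
office
BOS     466
CHI     209
SEA       0
SF     1167
Name: tenure_times_bonus, dtype: int64
reset_index():
  office  tenure_times_bonus
0    BOS                 466
1    CHI                 209
2    SEA                   0
3     SF                1167
sort by tenure_times_bonus:
  office  tenure_times_bonus
2    SEA                   0
1    CHI                 209
0    BOS                 466
3     SF                1167
take first 3 rows:
  office  tenure_times_bonus
2    SEA                   0
1    CHI                 209
0    BOS                 466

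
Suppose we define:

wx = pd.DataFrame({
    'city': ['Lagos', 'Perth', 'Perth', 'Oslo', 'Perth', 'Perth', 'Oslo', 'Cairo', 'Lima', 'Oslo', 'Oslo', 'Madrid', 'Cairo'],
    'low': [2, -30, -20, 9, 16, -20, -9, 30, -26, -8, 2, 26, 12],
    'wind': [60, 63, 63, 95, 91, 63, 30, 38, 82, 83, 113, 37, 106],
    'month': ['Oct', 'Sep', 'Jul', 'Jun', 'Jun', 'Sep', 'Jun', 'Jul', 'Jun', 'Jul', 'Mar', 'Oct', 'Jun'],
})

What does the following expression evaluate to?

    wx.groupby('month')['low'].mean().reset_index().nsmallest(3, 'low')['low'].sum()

-23.9333333333

group by month, mean of low:
month
Jul     0.666667
Jun     0.400000
Mar     2.000000
Oct    14.000000
Sep   -25.000000
Name: low, dtype: float64
reset_index():
  month        low
0   Jul   0.666667
1   Jun   0.400000
2   Mar   2.000000
3   Oct  14.000000
4   Sep -25.000000
take 3 rows with smallest low:
  month        low
4   Sep -25.000000
1   Jun   0.400000
0   Jul   0.666667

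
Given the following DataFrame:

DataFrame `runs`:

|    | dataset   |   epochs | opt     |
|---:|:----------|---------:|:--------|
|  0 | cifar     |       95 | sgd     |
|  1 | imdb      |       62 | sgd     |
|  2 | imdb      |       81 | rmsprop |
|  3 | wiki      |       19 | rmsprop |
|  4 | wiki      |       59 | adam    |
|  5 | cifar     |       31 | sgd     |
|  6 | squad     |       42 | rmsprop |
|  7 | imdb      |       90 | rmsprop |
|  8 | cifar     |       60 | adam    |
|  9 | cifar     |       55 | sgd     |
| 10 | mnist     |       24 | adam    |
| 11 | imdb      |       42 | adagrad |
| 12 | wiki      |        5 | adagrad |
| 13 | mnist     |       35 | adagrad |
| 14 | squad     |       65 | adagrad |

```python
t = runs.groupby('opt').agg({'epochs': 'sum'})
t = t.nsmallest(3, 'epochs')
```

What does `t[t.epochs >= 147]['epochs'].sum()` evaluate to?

group by opt, sum of epochs:
         epochs
opt            
adagrad     147
adam        143
rmsprop     232
sgd         243
take 3 rows with smallest epochs:
         epochs
opt            
adam        143
adagrad     147
rmsprop     232
filter rows where epochs >= 147:
         epochs
opt            
adagrad     147
rmsprop     232
The sum of column 'epochs' is 379.

379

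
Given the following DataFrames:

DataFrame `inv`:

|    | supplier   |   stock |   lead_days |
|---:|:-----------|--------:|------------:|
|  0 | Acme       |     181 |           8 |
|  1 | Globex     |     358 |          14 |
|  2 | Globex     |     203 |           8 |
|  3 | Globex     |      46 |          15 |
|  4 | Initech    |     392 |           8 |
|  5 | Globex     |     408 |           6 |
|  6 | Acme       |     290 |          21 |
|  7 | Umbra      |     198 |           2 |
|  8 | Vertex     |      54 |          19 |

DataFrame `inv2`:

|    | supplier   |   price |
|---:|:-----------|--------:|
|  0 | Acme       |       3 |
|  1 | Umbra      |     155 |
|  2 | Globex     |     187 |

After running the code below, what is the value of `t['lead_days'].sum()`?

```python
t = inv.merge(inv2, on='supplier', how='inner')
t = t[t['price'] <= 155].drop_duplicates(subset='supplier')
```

merge on 'supplier' (how='inner') → 7 rows:
  supplier  stock  lead_days  price
0     Acme    181          8      3
1   Globex    358         14    187
2   Globex    203          8    187
3   Globex     46         15    187
4   Globex    408          6    187
5     Acme    290         21      3
6    Umbra    198          2    155
filter rows where price <= 155:
  supplier  stock  lead_days  price
0     Acme    181          8      3
5     Acme    290         21      3
6    Umbra    198          2    155
drop duplicate supplier (keep=first):
  supplier  stock  lead_days  price
0     Acme    181          8      3
6    Umbra    198          2    155
Finally, sum of column 'lead_days' = 10.

10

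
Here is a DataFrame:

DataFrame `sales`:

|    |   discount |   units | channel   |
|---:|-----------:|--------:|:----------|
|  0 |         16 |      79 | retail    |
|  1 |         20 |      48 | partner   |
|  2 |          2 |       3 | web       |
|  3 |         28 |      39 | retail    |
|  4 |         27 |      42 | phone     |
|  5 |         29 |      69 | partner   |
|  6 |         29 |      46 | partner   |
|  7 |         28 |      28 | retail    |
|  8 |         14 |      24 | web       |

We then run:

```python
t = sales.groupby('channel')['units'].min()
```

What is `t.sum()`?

119

group by channel, min of units:
channel
partner    46
phone      42
retail     28
web         3
Name: units, dtype: int64
Then the sum of the resulting series: 119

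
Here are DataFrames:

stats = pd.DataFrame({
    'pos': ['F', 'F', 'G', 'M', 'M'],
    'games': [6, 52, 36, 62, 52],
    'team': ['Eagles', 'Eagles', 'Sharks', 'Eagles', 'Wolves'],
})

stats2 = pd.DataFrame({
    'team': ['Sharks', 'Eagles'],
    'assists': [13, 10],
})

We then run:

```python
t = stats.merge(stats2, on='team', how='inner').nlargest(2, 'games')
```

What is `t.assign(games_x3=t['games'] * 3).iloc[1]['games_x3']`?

156

merge on 'team' (how='inner') → 4 rows:
  pos  games    team  assists
0   F      6  Eagles       10
1   F     52  Eagles       10
2   G     36  Sharks       13
3   M     62  Eagles       10
take 2 rows with largest games:
  pos  games    team  assists
3   M     62  Eagles       10
1   F     52  Eagles       10
add column games_x3 = t['games'] * 3:
  pos  games    team  assists  games_x3
3   M     62  Eagles       10       186
1   F     52  Eagles       10       156
Taking the value at position 1, column 'games_x3' gives 156.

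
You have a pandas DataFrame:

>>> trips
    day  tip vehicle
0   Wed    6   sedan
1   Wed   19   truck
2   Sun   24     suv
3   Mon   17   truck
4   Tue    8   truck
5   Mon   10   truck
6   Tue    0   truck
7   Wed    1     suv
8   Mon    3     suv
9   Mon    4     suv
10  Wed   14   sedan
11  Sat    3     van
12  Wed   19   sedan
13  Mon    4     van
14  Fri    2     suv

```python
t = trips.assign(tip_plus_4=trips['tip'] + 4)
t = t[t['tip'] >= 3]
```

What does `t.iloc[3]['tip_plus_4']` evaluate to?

21

add column tip_plus_4 = trips['tip'] + 4:
    day  tip vehicle  tip_plus_4
0   Wed    6   sedan          10
1   Wed   19   truck          23
2   Sun   24     suv          28
3   Mon   17   truck          21
4   Tue    8   truck          12
5   Mon   10   truck          14
6   Tue    0   truck           4
7   Wed    1     suv           5
8   Mon    3     suv           7
9   Mon    4     suv           8
10  Wed   14   sedan          18
11  Sat    3     van           7
12  Wed   19   sedan          23
13  Mon    4     van           8
14  Fri    2     suv           6
filter rows where tip >= 3:
    day  tip vehicle  tip_plus_4
0   Wed    6   sedan          10
1   Wed   19   truck          23
2   Sun   24     suv          28
3   Mon   17   truck          21
4   Tue    8   truck          12
5   Mon   10   truck          14
8   Mon    3     suv           7
9   Mon    4     suv           8
10  Wed   14   sedan          18
11  Sat    3     van           7
12  Wed   19   sedan          23
13  Mon    4     van           8
The value at position 3, column 'tip_plus_4' is 21.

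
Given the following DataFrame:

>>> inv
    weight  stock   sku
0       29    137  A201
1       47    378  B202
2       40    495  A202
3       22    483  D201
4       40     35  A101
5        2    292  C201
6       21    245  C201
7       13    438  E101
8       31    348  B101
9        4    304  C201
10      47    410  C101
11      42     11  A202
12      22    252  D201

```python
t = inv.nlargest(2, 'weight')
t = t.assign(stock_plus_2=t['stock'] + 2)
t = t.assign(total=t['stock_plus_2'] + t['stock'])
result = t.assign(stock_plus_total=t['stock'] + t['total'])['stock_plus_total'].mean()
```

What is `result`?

take 2 rows with largest weight:
    weight  stock   sku
1       47    378  B202
10      47    410  C101
add column stock_plus_2 = t['stock'] + 2:
    weight  stock   sku  stock_plus_2
1       47    378  B202           380
10      47    410  C101           412
add column total = t['stock_plus_2'] + t['stock']:
    weight  stock   sku  stock_plus_2  total
1       47    378  B202           380    758
10      47    410  C101           412    822
add column stock_plus_total = t['stock'] + t['total']:
    weight  stock   sku  stock_plus_2  total  stock_plus_total
1       47    378  B202           380    758              1136
10      47    410  C101           412    822              1232
mean of column 'stock_plus_total' → 1184.0

1184.0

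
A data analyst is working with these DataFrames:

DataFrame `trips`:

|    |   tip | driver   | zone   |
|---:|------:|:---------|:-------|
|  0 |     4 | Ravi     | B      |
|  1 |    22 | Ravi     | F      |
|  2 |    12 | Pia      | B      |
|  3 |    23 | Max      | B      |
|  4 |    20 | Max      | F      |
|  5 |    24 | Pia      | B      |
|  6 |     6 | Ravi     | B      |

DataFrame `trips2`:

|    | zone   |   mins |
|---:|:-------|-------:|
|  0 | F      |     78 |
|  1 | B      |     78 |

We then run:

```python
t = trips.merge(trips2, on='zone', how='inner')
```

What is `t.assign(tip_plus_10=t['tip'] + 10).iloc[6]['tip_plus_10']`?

16

merge on 'zone' (how='inner') → 7 rows:
   tip driver zone  mins
0    4   Ravi    B    78
1   22   Ravi    F    78
2   12    Pia    B    78
3   23    Max    B    78
4   20    Max    F    78
5   24    Pia    B    78
6    6   Ravi    B    78
add column tip_plus_10 = t['tip'] + 10:
   tip driver zone  mins  tip_plus_10
0    4   Ravi    B    78           14
1   22   Ravi    F    78           32
2   12    Pia    B    78           22
3   23    Max    B    78           33
4   20    Max    F    78           30
5   24    Pia    B    78           34
6    6   Ravi    B    78           16
The value at position 6, column 'tip_plus_10' is 16.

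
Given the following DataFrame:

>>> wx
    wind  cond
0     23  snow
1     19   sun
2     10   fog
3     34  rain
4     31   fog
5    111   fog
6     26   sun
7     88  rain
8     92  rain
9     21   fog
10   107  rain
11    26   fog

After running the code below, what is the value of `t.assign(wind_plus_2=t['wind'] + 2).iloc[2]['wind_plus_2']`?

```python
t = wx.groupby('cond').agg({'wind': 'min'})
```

group by cond, min of wind:
      wind
cond      
fog     10
rain    34
snow    23
sun     19
add column wind_plus_2 = t['wind'] + 2:
      wind  wind_plus_2
cond                   
fog     10           12
rain    34           36
snow    23           25
sun     19           21
value at position 2, column 'wind_plus_2' → 25

25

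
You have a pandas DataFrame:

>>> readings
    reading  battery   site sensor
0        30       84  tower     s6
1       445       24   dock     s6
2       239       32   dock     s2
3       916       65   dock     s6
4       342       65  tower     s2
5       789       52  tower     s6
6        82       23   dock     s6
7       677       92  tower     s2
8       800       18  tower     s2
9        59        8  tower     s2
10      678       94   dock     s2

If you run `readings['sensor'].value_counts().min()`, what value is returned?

value_counts of sensor:
sensor
s2    6
s6    5
Name: count, dtype: int64

5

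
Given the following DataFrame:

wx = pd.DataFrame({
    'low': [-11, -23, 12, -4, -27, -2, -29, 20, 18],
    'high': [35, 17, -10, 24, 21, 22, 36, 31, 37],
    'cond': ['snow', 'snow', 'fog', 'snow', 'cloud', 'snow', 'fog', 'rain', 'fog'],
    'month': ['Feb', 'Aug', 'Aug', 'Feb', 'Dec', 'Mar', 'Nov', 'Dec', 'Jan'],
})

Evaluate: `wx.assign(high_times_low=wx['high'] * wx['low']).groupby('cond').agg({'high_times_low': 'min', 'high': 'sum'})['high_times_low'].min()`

-1044

add column high_times_low = wx['high'] * wx['low']:
   low  high   cond month  high_times_low
0  -11    35   snow   Feb            -385
1  -23    17   snow   Aug            -391
2   12   -10    fog   Aug            -120
3   -4    24   snow   Feb             -96
4  -27    21  cloud   Dec            -567
5   -2    22   snow   Mar             -44
6  -29    36    fog   Nov           -1044
7   20    31   rain   Dec             620
8   18    37    fog   Jan             666
group by cond: min(high_times_low), sum(high):
       high_times_low  high
cond                       
cloud            -567    21
fog             -1044    63
rain              620    31
snow             -391    98
Then the min of column 'high_times_low': -1044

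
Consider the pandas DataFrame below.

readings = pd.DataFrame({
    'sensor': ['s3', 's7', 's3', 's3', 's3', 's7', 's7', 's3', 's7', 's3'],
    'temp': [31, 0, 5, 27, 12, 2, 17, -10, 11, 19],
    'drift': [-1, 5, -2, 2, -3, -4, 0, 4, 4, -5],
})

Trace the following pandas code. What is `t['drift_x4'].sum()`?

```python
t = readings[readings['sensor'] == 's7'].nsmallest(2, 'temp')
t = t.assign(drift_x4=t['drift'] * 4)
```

4

filter rows where sensor == 's7':
  sensor  temp  drift
1     s7     0      5
5     s7     2     -4
6     s7    17      0
8     s7    11      4
take 2 rows with smallest temp:
  sensor  temp  drift
1     s7     0      5
5     s7     2     -4
add column drift_x4 = t['drift'] * 4:
  sensor  temp  drift  drift_x4
1     s7     0      5        20
5     s7     2     -4       -16
Then the sum of column 'drift_x4': 4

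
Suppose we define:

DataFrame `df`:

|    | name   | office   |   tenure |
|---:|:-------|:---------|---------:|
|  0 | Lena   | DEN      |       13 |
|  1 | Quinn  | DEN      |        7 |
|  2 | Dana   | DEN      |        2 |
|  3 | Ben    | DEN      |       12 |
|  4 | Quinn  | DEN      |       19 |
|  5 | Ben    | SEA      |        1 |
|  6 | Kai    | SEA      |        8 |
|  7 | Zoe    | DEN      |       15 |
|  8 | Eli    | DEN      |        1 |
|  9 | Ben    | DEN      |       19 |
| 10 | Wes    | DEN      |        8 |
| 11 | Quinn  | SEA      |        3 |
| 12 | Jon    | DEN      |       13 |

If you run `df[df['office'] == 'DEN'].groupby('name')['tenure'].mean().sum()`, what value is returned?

filter rows where office == 'DEN':
     name office  tenure
0    Lena    DEN      13
1   Quinn    DEN       7
2    Dana    DEN       2
3     Ben    DEN      12
4   Quinn    DEN      19
7     Zoe    DEN      15
8     Eli    DEN       1
9     Ben    DEN      19
10    Wes    DEN       8
12    Jon    DEN      13
group by name, mean of tenure:
name
Ben      15.5
Dana      2.0
Eli       1.0
Jon      13.0
Lena     13.0
Quinn    13.0
Wes       8.0
Zoe      15.0
Name: tenure, dtype: float64
sum of the resulting series → 80.5

80.5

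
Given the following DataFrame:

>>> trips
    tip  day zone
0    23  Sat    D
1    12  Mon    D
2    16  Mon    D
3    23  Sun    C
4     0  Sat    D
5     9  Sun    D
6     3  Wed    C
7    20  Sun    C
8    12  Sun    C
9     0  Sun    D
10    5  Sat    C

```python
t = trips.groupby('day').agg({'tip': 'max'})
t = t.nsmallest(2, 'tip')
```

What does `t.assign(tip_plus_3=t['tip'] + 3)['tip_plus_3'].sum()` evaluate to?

group by day, max of tip:
     tip
day     
Mon   16
Sat   23
Sun   23
Wed    3
take 2 rows with smallest tip:
     tip
day     
Wed    3
Mon   16
add column tip_plus_3 = t['tip'] + 3:
     tip  tip_plus_3
day                 
Wed    3           6
Mon   16          19
The sum of column 'tip_plus_3' is 25.

25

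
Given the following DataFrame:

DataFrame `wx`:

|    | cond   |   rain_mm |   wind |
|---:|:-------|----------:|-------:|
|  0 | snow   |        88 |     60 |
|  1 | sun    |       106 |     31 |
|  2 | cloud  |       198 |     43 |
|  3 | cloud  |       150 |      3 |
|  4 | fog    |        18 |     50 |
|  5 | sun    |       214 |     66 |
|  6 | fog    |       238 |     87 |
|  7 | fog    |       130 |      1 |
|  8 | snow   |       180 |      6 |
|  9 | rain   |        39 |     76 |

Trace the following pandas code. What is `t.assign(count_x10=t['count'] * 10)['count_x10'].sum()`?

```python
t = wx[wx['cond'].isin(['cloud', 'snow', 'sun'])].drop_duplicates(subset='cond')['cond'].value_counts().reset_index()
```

filter rows where cond in ['cloud', 'snow', 'sun']:
    cond  rain_mm  wind
0   snow       88    60
1    sun      106    31
2  cloud      198    43
3  cloud      150     3
5    sun      214    66
8   snow      180     6
drop duplicate cond (keep=first):
    cond  rain_mm  wind
0   snow       88    60
1    sun      106    31
2  cloud      198    43
value_counts of cond:
cond
snow     1
sun      1
cloud    1
Name: count, dtype: int64
reset_index():
    cond  count
0   snow      1
1    sun      1
2  cloud      1
add column count_x10 = t['count'] * 10:
    cond  count  count_x10
0   snow      1         10
1    sun      1         10
2  cloud      1         10
Hence 30.

30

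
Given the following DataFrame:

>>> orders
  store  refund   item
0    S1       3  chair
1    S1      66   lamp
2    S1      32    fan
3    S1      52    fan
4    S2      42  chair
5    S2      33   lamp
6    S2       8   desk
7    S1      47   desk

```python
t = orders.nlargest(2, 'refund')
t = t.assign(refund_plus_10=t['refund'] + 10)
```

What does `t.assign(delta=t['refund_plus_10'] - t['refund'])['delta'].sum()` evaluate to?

20

take 2 rows with largest refund:
  store  refund  item
1    S1      66  lamp
3    S1      52   fan
add column refund_plus_10 = t['refund'] + 10:
  store  refund  item  refund_plus_10
1    S1      66  lamp              76
3    S1      52   fan              62
add column delta = t['refund_plus_10'] - t['refund']:
  store  refund  item  refund_plus_10  delta
1    S1      66  lamp              76     10
3    S1      52   fan              62     10
Reading off the sum of column 'delta', we get 20.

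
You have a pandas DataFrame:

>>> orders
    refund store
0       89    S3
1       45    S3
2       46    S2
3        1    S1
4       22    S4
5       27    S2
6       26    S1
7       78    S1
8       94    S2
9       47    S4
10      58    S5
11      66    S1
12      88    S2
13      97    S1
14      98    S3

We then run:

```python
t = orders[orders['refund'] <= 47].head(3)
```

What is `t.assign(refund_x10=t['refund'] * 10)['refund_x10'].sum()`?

filter rows where refund <= 47:
   refund store
1      45    S3
2      46    S2
3       1    S1
4      22    S4
5      27    S2
6      26    S1
9      47    S4
take first 3 rows:
   refund store
1      45    S3
2      46    S2
3       1    S1
add column refund_x10 = t['refund'] * 10:
   refund store  refund_x10
1      45    S3         450
2      46    S2         460
3       1    S1          10
Finally, sum of column 'refund_x10' = 920.

920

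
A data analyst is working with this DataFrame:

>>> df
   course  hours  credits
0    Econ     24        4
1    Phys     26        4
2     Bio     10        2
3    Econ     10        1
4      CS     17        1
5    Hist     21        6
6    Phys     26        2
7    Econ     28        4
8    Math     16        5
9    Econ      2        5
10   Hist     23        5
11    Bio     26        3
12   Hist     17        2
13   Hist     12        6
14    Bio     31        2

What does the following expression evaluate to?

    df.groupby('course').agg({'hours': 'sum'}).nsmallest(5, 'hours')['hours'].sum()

group by course, sum of hours:
        hours
course       
Bio        67
CS         17
Econ       64
Hist       73
Math       16
Phys       52
take 5 rows with smallest hours:
        hours
course       
Math       16
CS         17
Phys       52
Econ       64
Bio        67
Taking the sum of column 'hours' gives 216.

216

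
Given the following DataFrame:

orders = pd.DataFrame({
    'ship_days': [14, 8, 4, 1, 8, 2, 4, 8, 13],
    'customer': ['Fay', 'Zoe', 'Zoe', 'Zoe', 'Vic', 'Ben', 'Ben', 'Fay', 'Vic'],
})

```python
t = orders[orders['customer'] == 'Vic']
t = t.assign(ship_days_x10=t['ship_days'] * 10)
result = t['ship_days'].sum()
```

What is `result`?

21

filter rows where customer == 'Vic':
   ship_days customer
4          8      Vic
8         13      Vic
add column ship_days_x10 = t['ship_days'] * 10:
   ship_days customer  ship_days_x10
4          8      Vic             80
8         13      Vic            130
Finally, sum of column 'ship_days' = 21.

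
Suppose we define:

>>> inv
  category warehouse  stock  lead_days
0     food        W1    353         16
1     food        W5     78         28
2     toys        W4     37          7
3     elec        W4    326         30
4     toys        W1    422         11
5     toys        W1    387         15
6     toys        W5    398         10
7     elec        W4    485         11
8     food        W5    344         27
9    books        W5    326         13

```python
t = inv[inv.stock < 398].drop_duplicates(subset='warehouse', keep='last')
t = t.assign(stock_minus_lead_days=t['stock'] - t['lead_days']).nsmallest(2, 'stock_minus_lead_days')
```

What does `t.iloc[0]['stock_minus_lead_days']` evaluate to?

296

filter rows where stock < 398:
  category warehouse  stock  lead_days
0     food        W1    353         16
1     food        W5     78         28
2     toys        W4     37          7
3     elec        W4    326         30
5     toys        W1    387         15
8     food        W5    344         27
9    books        W5    326         13
drop duplicate warehouse (keep=last):
  category warehouse  stock  lead_days
3     elec        W4    326         30
5     toys        W1    387         15
9    books        W5    326         13
add column stock_minus_lead_days = t['stock'] - t['lead_days']:
  category warehouse  stock  lead_days  stock_minus_lead_days
3     elec        W4    326         30                    296
5     toys        W1    387         15                    372
9    books        W5    326         13                    313
take 2 rows with smallest stock_minus_lead_days:
  category warehouse  stock  lead_days  stock_minus_lead_days
3     elec        W4    326         30                    296
9    books        W5    326         13                    313
Finally, value at position 0, column 'stock_minus_lead_days' = 296.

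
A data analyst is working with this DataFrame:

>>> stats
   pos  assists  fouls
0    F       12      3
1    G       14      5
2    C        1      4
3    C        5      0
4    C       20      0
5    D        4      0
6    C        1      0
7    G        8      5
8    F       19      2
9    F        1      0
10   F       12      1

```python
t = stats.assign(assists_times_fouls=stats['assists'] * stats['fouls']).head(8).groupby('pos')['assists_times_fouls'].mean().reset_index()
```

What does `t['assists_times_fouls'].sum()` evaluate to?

92.0

add column assists_times_fouls = stats['assists'] * stats['fouls']:
   pos  assists  fouls  assists_times_fouls
0    F       12      3                   36
1    G       14      5                   70
2    C        1      4                    4
3    C        5      0                    0
4    C       20      0                    0
5    D        4      0                    0
6    C        1      0                    0
7    G        8      5                   40
8    F       19      2                   38
9    F        1      0                    0
10   F       12      1                   12
take first 8 rows:
  pos  assists  fouls  assists_times_fouls
0   F       12      3                   36
1   G       14      5                   70
2   C        1      4                    4
3   C        5      0                    0
4   C       20      0                    0
5   D        4      0                    0
6   C        1      0                    0
7   G        8      5                   40
group by pos, mean of assists_times_fouls:
pos
C     1.0
D     0.0
F    36.0
G    55.0
Name: assists_times_fouls, dtype: float64
reset_index():
  pos  assists_times_fouls
0   C                  1.0
1   D                  0.0
2   F                 36.0
3   G                 55.0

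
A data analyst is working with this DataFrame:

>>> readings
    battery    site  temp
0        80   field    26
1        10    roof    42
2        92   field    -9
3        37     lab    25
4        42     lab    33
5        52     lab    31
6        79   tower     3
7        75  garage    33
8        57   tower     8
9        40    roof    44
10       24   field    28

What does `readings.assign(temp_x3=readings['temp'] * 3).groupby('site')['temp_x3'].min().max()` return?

add column temp_x3 = readings['temp'] * 3:
    battery    site  temp  temp_x3
0        80   field    26       78
1        10    roof    42      126
2        92   field    -9      -27
3        37     lab    25       75
4        42     lab    33       99
5        52     lab    31       93
6        79   tower     3        9
7        75  garage    33       99
8        57   tower     8       24
9        40    roof    44      132
10       24   field    28       84
group by site, min of temp_x3:
site
field     -27
garage     99
lab        75
roof      126
tower       9
Name: temp_x3, dtype: int64
Then the max of the resulting series: 126

126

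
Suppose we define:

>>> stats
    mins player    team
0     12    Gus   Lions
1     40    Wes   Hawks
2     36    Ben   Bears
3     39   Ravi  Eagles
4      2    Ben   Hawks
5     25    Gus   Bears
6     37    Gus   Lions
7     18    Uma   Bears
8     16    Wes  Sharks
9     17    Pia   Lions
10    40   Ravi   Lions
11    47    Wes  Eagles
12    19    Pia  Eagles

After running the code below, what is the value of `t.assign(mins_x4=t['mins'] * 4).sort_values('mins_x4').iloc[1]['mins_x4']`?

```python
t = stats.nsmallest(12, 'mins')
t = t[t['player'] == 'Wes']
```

160

take 12 rows with smallest mins:
    mins player    team
4      2    Ben   Hawks
0     12    Gus   Lions
8     16    Wes  Sharks
9     17    Pia   Lions
7     18    Uma   Bears
12    19    Pia  Eagles
5     25    Gus   Bears
2     36    Ben   Bears
6     37    Gus   Lions
3     39   Ravi  Eagles
1     40    Wes   Hawks
10    40   Ravi   Lions
filter rows where player == 'Wes':
   mins player    team
8    16    Wes  Sharks
1    40    Wes   Hawks
add column mins_x4 = t['mins'] * 4:
   mins player    team  mins_x4
8    16    Wes  Sharks       64
1    40    Wes   Hawks      160
sort by mins_x4:
   mins player    team  mins_x4
8    16    Wes  Sharks       64
1    40    Wes   Hawks      160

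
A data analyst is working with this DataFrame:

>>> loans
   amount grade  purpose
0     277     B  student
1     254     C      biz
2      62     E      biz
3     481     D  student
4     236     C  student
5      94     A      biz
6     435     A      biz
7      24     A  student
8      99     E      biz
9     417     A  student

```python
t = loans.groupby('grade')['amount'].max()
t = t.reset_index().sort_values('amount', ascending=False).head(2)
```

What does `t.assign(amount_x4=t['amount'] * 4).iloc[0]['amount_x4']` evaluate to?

group by grade, max of amount:
grade
A    435
B    277
C    254
D    481
E     99
Name: amount, dtype: int64
reset_index():
  grade  amount
0     A     435
1     B     277
2     C     254
3     D     481
4     E      99
sort by amount descending:
  grade  amount
3     D     481
0     A     435
1     B     277
2     C     254
4     E      99
take first 2 rows:
  grade  amount
3     D     481
0     A     435
add column amount_x4 = t['amount'] * 4:
  grade  amount  amount_x4
3     D     481       1924
0     A     435       1740
Reading off the value at position 0, column 'amount_x4', we get 1924.

1924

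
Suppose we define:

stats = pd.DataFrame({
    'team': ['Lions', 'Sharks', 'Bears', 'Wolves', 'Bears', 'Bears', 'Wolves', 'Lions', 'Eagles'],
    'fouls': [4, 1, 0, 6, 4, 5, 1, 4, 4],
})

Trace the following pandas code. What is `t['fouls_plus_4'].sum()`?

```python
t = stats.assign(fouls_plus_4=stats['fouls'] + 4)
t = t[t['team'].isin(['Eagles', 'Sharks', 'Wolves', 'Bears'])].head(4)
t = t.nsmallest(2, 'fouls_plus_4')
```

9

add column fouls_plus_4 = stats['fouls'] + 4:
     team  fouls  fouls_plus_4
0   Lions      4             8
1  Sharks      1             5
2   Bears      0             4
3  Wolves      6            10
4   Bears      4             8
5   Bears      5             9
6  Wolves      1             5
7   Lions      4             8
8  Eagles      4             8
filter rows where team in ['Eagles', 'Sharks', 'Wolves', 'Bears']:
     team  fouls  fouls_plus_4
1  Sharks      1             5
2   Bears      0             4
3  Wolves      6            10
4   Bears      4             8
5   Bears      5             9
6  Wolves      1             5
8  Eagles      4             8
take first 4 rows:
     team  fouls  fouls_plus_4
1  Sharks      1             5
2   Bears      0             4
3  Wolves      6            10
4   Bears      4             8
take 2 rows with smallest fouls_plus_4:
     team  fouls  fouls_plus_4
2   Bears      0             4
1  Sharks      1             5
The sum of column 'fouls_plus_4' is 9.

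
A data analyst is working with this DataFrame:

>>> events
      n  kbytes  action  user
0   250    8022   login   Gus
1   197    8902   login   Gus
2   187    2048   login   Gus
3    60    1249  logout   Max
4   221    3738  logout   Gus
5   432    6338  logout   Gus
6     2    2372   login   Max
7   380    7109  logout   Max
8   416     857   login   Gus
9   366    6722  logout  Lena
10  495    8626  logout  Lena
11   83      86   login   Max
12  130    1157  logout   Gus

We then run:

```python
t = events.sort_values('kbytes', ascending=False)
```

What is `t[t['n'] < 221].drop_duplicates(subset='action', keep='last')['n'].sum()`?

sort by kbytes descending:
      n  kbytes  action  user
1   197    8902   login   Gus
10  495    8626  logout  Lena
0   250    8022   login   Gus
7   380    7109  logout   Max
9   366    6722  logout  Lena
5   432    6338  logout   Gus
4   221    3738  logout   Gus
6     2    2372   login   Max
2   187    2048   login   Gus
3    60    1249  logout   Max
12  130    1157  logout   Gus
8   416     857   login   Gus
11   83      86   login   Max
filter rows where n < 221:
      n  kbytes  action user
1   197    8902   login  Gus
6     2    2372   login  Max
2   187    2048   login  Gus
3    60    1249  logout  Max
12  130    1157  logout  Gus
11   83      86   login  Max
drop duplicate action (keep=last):
      n  kbytes  action user
12  130    1157  logout  Gus
11   83      86   login  Max

213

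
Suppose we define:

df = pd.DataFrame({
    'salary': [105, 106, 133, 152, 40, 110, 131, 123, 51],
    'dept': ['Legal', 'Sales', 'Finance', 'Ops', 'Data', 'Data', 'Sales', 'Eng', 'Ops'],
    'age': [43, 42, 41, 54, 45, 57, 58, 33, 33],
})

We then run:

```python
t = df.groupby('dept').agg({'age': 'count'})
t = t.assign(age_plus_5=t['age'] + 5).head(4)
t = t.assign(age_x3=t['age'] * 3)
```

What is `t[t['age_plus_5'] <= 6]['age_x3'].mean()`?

3.0

group by dept, count of age:
         age
dept        
Data       2
Eng        1
Finance    1
Legal      1
Ops        2
Sales      2
add column age_plus_5 = t['age'] + 5:
         age  age_plus_5
dept                    
Data       2           7
Eng        1           6
Finance    1           6
Legal      1           6
Ops        2           7
Sales      2           7
take first 4 rows:
         age  age_plus_5
dept                    
Data       2           7
Eng        1           6
Finance    1           6
Legal      1           6
add column age_x3 = t['age'] * 3:
         age  age_plus_5  age_x3
dept                            
Data       2           7       6
Eng        1           6       3
Finance    1           6       3
Legal      1           6       3
filter rows where age_plus_5 <= 6:
         age  age_plus_5  age_x3
dept                            
Eng        1           6       3
Finance    1           6       3
Legal      1           6       3
So mean() = 3.0.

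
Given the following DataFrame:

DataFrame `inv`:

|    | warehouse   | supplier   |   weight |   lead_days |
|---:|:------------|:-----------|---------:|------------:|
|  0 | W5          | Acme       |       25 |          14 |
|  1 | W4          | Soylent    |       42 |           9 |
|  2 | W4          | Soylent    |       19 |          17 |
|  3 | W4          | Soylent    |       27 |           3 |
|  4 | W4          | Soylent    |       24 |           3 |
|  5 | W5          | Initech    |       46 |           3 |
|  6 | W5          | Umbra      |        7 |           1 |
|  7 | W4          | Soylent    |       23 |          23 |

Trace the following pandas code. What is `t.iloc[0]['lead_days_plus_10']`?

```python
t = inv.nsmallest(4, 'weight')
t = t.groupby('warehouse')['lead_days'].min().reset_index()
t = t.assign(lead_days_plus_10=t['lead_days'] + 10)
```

13

take 4 rows with smallest weight:
  warehouse supplier  weight  lead_days
6        W5    Umbra       7          1
2        W4  Soylent      19         17
7        W4  Soylent      23         23
4        W4  Soylent      24          3
group by warehouse, min of lead_days:
warehouse
W4    3
W5    1
Name: lead_days, dtype: int64
reset_index():
  warehouse  lead_days
0        W4          3
1        W5          1
add column lead_days_plus_10 = t['lead_days'] + 10:
  warehouse  lead_days  lead_days_plus_10
0        W4          3                 13
1        W5          1                 11
So iloc[0]['lead_days_plus_10'] = 13.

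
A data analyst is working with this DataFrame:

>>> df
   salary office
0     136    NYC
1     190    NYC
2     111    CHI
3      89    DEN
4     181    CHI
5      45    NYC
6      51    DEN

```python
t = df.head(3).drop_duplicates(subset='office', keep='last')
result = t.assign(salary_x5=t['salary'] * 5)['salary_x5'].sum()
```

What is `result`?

take first 3 rows:
   salary office
0     136    NYC
1     190    NYC
2     111    CHI
drop duplicate office (keep=last):
   salary office
1     190    NYC
2     111    CHI
add column salary_x5 = t['salary'] * 5:
   salary office  salary_x5
1     190    NYC        950
2     111    CHI        555

1505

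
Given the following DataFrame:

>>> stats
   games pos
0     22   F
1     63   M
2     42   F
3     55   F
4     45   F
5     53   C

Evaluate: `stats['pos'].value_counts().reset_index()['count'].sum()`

6

value_counts of pos:
pos
F    4
M    1
C    1
Name: count, dtype: int64
reset_index():
  pos  count
0   F      4
1   M      1
2   C      1
sum of column 'count' → 6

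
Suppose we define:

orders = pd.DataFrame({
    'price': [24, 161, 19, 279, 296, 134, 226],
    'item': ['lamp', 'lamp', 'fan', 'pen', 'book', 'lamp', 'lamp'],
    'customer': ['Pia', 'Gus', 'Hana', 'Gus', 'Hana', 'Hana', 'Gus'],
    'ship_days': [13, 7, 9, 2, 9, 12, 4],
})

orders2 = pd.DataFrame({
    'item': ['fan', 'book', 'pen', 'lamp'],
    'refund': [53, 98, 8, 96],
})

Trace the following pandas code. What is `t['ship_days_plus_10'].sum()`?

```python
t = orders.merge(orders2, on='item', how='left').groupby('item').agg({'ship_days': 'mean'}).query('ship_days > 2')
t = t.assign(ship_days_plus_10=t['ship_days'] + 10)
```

merge on 'item' (how='left') → 7 rows:
   price  item customer  ship_days  refund
0     24  lamp      Pia         13      96
1    161  lamp      Gus          7      96
2     19   fan     Hana          9      53
3    279   pen      Gus          2       8
4    296  book     Hana          9      98
5    134  lamp     Hana         12      96
6    226  lamp      Gus          4      96
group by item, mean of ship_days:
      ship_days
item           
book        9.0
fan         9.0
lamp        9.0
pen         2.0
filter rows where ship_days > 2:
      ship_days
item           
book        9.0
fan         9.0
lamp        9.0
add column ship_days_plus_10 = t['ship_days'] + 10:
      ship_days  ship_days_plus_10
item                              
book        9.0               19.0
fan         9.0               19.0
lamp        9.0               19.0
Taking the sum of column 'ship_days_plus_10' gives 57.0.

57.0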